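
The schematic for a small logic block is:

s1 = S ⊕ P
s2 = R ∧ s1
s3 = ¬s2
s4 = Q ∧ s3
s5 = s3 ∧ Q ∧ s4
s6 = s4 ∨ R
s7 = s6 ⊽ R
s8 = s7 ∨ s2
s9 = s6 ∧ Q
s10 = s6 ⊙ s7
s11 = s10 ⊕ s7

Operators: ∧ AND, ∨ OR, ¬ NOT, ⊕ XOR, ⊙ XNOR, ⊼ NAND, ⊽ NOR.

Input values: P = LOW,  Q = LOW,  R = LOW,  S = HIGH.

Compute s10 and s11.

s1 = S XOR P = HIGH XOR LOW = HIGH
s2 = R AND s1 = LOW AND HIGH = LOW
s3 = NOT s2 = NOT LOW = HIGH
s4 = Q AND s3 = LOW AND HIGH = LOW
s6 = s4 OR R = LOW OR LOW = LOW
s7 = s6 NOR R = LOW NOR LOW = HIGH
s10 = s6 XNOR s7 = LOW XNOR HIGH = LOW
s11 = s10 XOR s7 = LOW XOR HIGH = HIGH

s10 = LOW; s11 = HIGH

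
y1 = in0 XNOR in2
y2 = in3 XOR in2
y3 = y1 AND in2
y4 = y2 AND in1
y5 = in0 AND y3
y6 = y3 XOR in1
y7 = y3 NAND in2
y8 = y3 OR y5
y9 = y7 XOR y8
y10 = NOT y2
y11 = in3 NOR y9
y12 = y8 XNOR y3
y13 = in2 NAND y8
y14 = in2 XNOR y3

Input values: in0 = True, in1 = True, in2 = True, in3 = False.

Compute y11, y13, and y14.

y11 = False  y13 = False  y14 = True

y1 = in0 XNOR in2 = True XNOR True = True
y3 = y1 AND in2 = True AND True = True
y5 = in0 AND y3 = True AND True = True
y7 = y3 NAND in2 = True NAND True = False
y8 = y3 OR y5 = True OR True = True
y9 = y7 XOR y8 = False XOR True = True
y11 = in3 NOR y9 = False NOR True = False
y13 = in2 NAND y8 = True NAND True = False
y14 = in2 XNOR y3 = True XNOR True = True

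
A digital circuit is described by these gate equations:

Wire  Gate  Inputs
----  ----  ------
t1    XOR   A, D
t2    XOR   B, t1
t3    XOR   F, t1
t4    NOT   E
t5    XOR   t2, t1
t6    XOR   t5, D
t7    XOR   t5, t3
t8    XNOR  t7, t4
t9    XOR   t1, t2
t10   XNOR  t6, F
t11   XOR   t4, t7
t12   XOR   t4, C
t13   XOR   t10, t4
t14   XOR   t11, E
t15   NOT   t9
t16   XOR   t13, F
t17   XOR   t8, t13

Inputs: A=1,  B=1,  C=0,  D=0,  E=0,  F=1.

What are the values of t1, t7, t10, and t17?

t1 = 1; t7 = 1; t10 = 1; t17 = 1

t1 = A XOR D = 1 XOR 0 = 1
t2 = B XOR t1 = 1 XOR 1 = 0
t3 = F XOR t1 = 1 XOR 1 = 0
t4 = NOT E = NOT 0 = 1
t5 = t2 XOR t1 = 0 XOR 1 = 1
t6 = t5 XOR D = 1 XOR 0 = 1
t7 = t5 XOR t3 = 1 XOR 0 = 1
t8 = t7 XNOR t4 = 1 XNOR 1 = 1
t10 = t6 XNOR F = 1 XNOR 1 = 1
t13 = t10 XOR t4 = 1 XOR 1 = 0
t17 = t8 XOR t13 = 1 XOR 0 = 1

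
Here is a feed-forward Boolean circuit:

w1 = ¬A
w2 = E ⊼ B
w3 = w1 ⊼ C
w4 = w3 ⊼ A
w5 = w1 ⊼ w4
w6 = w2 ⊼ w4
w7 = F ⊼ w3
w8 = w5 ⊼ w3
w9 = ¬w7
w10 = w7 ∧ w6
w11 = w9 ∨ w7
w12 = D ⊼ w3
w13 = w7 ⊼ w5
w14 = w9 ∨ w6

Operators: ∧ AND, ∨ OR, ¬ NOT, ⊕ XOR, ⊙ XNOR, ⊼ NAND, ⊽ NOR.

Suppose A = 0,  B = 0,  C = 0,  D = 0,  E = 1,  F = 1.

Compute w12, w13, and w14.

w12 = 1, w13 = 1, w14 = 1

w1 = NOT A = NOT 0 = 1
w2 = E NAND B = 1 NAND 0 = 1
w3 = w1 NAND C = 1 NAND 0 = 1
w4 = w3 NAND A = 1 NAND 0 = 1
w5 = w1 NAND w4 = 1 NAND 1 = 0
w6 = w2 NAND w4 = 1 NAND 1 = 0
w7 = F NAND w3 = 1 NAND 1 = 0
w9 = NOT w7 = NOT 0 = 1
w12 = D NAND w3 = 0 NAND 1 = 1
w13 = w7 NAND w5 = 0 NAND 0 = 1
w14 = w9 OR w6 = 1 OR 0 = 1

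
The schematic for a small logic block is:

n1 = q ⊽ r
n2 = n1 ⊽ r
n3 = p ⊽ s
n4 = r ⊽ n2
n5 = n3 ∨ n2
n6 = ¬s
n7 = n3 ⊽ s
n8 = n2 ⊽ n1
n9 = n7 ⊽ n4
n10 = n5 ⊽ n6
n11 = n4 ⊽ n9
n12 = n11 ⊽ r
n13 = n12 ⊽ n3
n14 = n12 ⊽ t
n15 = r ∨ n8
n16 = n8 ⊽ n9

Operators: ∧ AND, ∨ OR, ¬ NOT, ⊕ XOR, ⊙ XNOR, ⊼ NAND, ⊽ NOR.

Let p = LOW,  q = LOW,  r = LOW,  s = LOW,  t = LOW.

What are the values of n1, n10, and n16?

n1 = HIGH, n10 = LOW, n16 = HIGH

n1 = q NOR r = LOW NOR LOW = HIGH
n2 = n1 NOR r = HIGH NOR LOW = LOW
n3 = p NOR s = LOW NOR LOW = HIGH
n4 = r NOR n2 = LOW NOR LOW = HIGH
n5 = n3 OR n2 = HIGH OR LOW = HIGH
n6 = NOT s = NOT LOW = HIGH
n7 = n3 NOR s = HIGH NOR LOW = LOW
n8 = n2 NOR n1 = LOW NOR HIGH = LOW
n9 = n7 NOR n4 = LOW NOR HIGH = LOW
n10 = n5 NOR n6 = HIGH NOR HIGH = LOW
n16 = n8 NOR n9 = LOW NOR LOW = HIGH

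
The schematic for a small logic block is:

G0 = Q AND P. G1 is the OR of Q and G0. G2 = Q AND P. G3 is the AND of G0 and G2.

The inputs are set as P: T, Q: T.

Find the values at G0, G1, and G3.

G0 = T  G1 = T  G3 = T

G0 = Q AND P = T AND T = T
G1 = Q OR G0 = T OR T = T
G2 = Q AND P = T AND T = T
G3 = G0 AND G2 = T AND T = T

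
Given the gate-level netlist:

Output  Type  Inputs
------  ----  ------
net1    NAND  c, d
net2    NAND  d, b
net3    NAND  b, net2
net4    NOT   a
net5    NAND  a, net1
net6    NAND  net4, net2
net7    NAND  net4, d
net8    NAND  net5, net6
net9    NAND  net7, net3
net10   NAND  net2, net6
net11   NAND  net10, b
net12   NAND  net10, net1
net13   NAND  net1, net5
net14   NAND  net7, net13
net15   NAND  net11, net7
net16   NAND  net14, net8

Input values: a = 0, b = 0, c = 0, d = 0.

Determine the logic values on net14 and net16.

net14 = 1, net16 = 0

net1 = c NAND d = 0 NAND 0 = 1
net2 = d NAND b = 0 NAND 0 = 1
net4 = NOT a = NOT 0 = 1
net5 = a NAND net1 = 0 NAND 1 = 1
net6 = net4 NAND net2 = 1 NAND 1 = 0
net7 = net4 NAND d = 1 NAND 0 = 1
net8 = net5 NAND net6 = 1 NAND 0 = 1
net13 = net1 NAND net5 = 1 NAND 1 = 0
net14 = net7 NAND net13 = 1 NAND 0 = 1
net16 = net14 NAND net8 = 1 NAND 1 = 0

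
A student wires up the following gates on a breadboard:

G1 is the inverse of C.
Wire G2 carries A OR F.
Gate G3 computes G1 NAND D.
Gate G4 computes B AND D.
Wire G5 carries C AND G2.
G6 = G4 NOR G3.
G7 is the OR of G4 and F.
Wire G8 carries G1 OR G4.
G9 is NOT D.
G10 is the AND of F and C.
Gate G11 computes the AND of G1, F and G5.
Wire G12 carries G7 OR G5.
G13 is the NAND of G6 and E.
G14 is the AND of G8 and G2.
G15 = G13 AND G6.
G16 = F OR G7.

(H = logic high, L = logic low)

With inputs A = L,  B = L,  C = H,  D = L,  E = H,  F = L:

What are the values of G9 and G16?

G9 = H  G16 = L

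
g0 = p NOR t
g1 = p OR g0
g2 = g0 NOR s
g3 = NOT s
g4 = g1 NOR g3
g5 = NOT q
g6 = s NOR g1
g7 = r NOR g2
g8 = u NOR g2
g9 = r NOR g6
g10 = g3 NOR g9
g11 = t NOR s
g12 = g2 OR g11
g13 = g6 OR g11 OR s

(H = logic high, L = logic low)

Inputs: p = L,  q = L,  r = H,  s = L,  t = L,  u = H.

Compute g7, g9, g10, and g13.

g7 = L  g9 = L  g10 = L  g13 = H

g0 = p NOR t = L NOR L = H
g1 = p OR g0 = L OR H = H
g2 = g0 NOR s = H NOR L = L
g3 = NOT s = NOT L = H
g6 = s NOR g1 = L NOR H = L
g7 = r NOR g2 = H NOR L = L
g9 = r NOR g6 = H NOR L = L
g10 = g3 NOR g9 = H NOR L = L
g11 = t NOR s = L NOR L = H
g13 = g6 OR g11 OR s = L OR H OR L = H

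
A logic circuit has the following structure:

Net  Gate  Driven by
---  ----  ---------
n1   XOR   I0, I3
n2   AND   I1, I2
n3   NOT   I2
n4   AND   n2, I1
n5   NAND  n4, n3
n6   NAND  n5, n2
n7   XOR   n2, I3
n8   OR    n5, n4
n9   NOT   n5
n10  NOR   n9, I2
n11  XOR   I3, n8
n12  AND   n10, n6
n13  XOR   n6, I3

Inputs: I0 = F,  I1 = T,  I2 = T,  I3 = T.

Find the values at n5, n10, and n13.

n5 = T; n10 = F; n13 = T

n2 = I1 AND I2 = T AND T = T
n3 = NOT I2 = NOT T = F
n4 = n2 AND I1 = T AND T = T
n5 = n4 NAND n3 = T NAND F = T
n6 = n5 NAND n2 = T NAND T = F
n9 = NOT n5 = NOT T = F
n10 = n9 NOR I2 = F NOR T = F
n13 = n6 XOR I3 = F XOR T = T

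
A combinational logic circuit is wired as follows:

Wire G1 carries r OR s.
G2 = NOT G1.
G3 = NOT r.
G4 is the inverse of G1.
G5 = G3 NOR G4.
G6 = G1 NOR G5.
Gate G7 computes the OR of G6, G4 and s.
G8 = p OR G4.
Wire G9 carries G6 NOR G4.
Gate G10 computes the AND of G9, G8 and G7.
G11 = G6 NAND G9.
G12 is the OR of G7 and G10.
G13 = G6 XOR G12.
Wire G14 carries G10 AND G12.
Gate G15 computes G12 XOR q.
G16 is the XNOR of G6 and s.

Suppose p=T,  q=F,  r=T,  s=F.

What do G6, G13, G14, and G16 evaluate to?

G1 = r OR s = T OR F = T
G3 = NOT r = NOT T = F
G4 = NOT G1 = NOT T = F
G5 = G3 NOR G4 = F NOR F = T
G6 = G1 NOR G5 = T NOR T = F
G7 = G6 OR G4 OR s = F OR F OR F = F
G8 = p OR G4 = T OR F = T
G9 = G6 NOR G4 = F NOR F = T
G10 = G9 AND G8 AND G7 = T AND T AND F = F
G12 = G7 OR G10 = F OR F = F
G13 = G6 XOR G12 = F XOR F = F
G14 = G10 AND G12 = F AND F = F
G16 = G6 XNOR s = F XNOR F = T

G6 = F, G13 = F, G14 = F, G16 = T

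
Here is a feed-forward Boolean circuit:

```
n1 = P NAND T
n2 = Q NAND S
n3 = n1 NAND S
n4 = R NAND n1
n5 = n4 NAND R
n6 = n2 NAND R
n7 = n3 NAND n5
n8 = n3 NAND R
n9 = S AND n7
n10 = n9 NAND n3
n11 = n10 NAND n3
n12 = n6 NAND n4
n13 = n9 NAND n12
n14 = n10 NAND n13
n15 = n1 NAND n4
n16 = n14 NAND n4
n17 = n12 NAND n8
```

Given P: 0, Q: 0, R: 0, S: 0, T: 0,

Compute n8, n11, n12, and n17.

n8 = 1; n11 = 0; n12 = 0; n17 = 1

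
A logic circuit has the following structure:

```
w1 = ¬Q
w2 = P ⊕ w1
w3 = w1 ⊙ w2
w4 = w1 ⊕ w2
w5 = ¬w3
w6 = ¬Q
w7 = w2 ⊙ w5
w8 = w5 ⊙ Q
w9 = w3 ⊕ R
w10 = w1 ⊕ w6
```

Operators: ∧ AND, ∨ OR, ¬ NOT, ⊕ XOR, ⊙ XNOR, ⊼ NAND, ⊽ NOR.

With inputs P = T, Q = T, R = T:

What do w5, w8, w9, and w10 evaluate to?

w5 = T  w8 = T  w9 = T  w10 = F

w1 = NOT Q = NOT T = F
w2 = P XOR w1 = T XOR F = T
w3 = w1 XNOR w2 = F XNOR T = F
w5 = NOT w3 = NOT F = T
w6 = NOT Q = NOT T = F
w8 = w5 XNOR Q = T XNOR T = T
w9 = w3 XOR R = F XOR T = T
w10 = w1 XOR w6 = F XOR F = F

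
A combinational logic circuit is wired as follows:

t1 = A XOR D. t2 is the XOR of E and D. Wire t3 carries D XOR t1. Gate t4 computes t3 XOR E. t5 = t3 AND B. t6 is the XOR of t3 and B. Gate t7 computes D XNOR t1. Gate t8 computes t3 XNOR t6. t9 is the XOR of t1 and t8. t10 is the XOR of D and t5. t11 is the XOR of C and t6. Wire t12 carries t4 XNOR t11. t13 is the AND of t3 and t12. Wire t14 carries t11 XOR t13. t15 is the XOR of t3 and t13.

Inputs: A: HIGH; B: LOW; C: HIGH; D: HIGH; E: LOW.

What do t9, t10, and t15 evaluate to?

t1 = A XOR D = HIGH XOR HIGH = LOW
t3 = D XOR t1 = HIGH XOR LOW = HIGH
t4 = t3 XOR E = HIGH XOR LOW = HIGH
t5 = t3 AND B = HIGH AND LOW = LOW
t6 = t3 XOR B = HIGH XOR LOW = HIGH
t8 = t3 XNOR t6 = HIGH XNOR HIGH = HIGH
t9 = t1 XOR t8 = LOW XOR HIGH = HIGH
t10 = D XOR t5 = HIGH XOR LOW = HIGH
t11 = C XOR t6 = HIGH XOR HIGH = LOW
t12 = t4 XNOR t11 = HIGH XNOR LOW = LOW
t13 = t3 AND t12 = HIGH AND LOW = LOW
t15 = t3 XOR t13 = HIGH XOR LOW = HIGH

t9 = HIGH  t10 = HIGH  t15 = HIGH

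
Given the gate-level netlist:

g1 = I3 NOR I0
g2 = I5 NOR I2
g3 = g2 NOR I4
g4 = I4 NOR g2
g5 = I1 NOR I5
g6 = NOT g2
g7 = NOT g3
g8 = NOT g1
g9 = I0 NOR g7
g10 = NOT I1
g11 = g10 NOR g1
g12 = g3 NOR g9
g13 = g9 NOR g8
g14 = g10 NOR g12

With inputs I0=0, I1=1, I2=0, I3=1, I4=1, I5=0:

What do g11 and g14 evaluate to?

g11 = 1; g14 = 0

g1 = I3 NOR I0 = 1 NOR 0 = 0
g2 = I5 NOR I2 = 0 NOR 0 = 1
g3 = g2 NOR I4 = 1 NOR 1 = 0
g7 = NOT g3 = NOT 0 = 1
g9 = I0 NOR g7 = 0 NOR 1 = 0
g10 = NOT I1 = NOT 1 = 0
g11 = g10 NOR g1 = 0 NOR 0 = 1
g12 = g3 NOR g9 = 0 NOR 0 = 1
g14 = g10 NOR g12 = 0 NOR 1 = 0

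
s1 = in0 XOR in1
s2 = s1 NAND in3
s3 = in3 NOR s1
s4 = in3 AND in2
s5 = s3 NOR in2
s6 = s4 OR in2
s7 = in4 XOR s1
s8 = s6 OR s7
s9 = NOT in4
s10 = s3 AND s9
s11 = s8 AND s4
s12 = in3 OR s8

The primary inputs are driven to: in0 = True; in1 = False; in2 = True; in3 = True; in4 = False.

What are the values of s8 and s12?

s8 = True  s12 = True

s1 = in0 XOR in1 = True XOR False = True
s4 = in3 AND in2 = True AND True = True
s6 = s4 OR in2 = True OR True = True
s7 = in4 XOR s1 = False XOR True = True
s8 = s6 OR s7 = True OR True = True
s12 = in3 OR s8 = True OR True = True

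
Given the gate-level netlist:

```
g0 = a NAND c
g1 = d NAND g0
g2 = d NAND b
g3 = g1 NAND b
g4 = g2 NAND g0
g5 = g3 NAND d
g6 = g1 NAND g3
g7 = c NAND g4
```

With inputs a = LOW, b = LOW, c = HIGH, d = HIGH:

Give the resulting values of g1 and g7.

g1 = LOW; g7 = HIGH

g0 = a NAND c = LOW NAND HIGH = HIGH
g1 = d NAND g0 = HIGH NAND HIGH = LOW
g2 = d NAND b = HIGH NAND LOW = HIGH
g4 = g2 NAND g0 = HIGH NAND HIGH = LOW
g7 = c NAND g4 = HIGH NAND LOW = HIGH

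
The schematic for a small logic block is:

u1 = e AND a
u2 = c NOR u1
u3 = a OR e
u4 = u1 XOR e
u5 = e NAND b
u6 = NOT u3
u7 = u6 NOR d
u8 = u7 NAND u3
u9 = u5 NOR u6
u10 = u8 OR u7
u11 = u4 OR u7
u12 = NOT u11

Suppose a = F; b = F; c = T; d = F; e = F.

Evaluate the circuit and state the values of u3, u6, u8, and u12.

u1 = e AND a = F AND F = F
u3 = a OR e = F OR F = F
u4 = u1 XOR e = F XOR F = F
u6 = NOT u3 = NOT F = T
u7 = u6 NOR d = T NOR F = F
u8 = u7 NAND u3 = F NAND F = T
u11 = u4 OR u7 = F OR F = F
u12 = NOT u11 = NOT F = T

u3 = F; u6 = T; u8 = T; u12 = T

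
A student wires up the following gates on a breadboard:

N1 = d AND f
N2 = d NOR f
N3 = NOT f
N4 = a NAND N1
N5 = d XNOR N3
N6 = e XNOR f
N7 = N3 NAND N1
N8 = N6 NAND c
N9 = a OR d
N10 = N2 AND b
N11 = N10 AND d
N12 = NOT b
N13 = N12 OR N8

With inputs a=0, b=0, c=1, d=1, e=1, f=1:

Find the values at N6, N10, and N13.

N6 = 1; N10 = 0; N13 = 1

N2 = d NOR f = 1 NOR 1 = 0
N6 = e XNOR f = 1 XNOR 1 = 1
N8 = N6 NAND c = 1 NAND 1 = 0
N10 = N2 AND b = 0 AND 0 = 0
N12 = NOT b = NOT 0 = 1
N13 = N12 OR N8 = 1 OR 0 = 1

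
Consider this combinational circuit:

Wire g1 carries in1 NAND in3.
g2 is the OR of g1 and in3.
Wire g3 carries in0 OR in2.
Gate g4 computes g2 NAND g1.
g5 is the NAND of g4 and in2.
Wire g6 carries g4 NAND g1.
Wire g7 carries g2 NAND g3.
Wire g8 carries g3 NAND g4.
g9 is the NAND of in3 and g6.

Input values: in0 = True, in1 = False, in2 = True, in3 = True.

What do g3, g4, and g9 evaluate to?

g1 = in1 NAND in3 = False NAND True = True
g2 = g1 OR in3 = True OR True = True
g3 = in0 OR in2 = True OR True = True
g4 = g2 NAND g1 = True NAND True = False
g6 = g4 NAND g1 = False NAND True = True
g9 = in3 NAND g6 = True NAND True = False

g3 = True  g4 = False  g9 = False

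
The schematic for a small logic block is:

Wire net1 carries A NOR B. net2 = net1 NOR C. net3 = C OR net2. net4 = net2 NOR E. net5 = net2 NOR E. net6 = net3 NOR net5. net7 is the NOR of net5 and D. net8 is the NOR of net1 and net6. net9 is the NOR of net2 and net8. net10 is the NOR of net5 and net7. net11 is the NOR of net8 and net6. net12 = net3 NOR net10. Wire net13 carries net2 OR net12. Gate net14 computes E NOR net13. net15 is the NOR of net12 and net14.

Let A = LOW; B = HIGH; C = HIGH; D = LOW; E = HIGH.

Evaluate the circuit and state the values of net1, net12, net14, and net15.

net1 = A NOR B = LOW NOR HIGH = LOW
net2 = net1 NOR C = LOW NOR HIGH = LOW
net3 = C OR net2 = HIGH OR LOW = HIGH
net5 = net2 NOR E = LOW NOR HIGH = LOW
net7 = net5 NOR D = LOW NOR LOW = HIGH
net10 = net5 NOR net7 = LOW NOR HIGH = LOW
net12 = net3 NOR net10 = HIGH NOR LOW = LOW
net13 = net2 OR net12 = LOW OR LOW = LOW
net14 = E NOR net13 = HIGH NOR LOW = LOW
net15 = net12 NOR net14 = LOW NOR LOW = HIGH

net1 = LOW  net12 = LOW  net14 = LOW  net15 = HIGH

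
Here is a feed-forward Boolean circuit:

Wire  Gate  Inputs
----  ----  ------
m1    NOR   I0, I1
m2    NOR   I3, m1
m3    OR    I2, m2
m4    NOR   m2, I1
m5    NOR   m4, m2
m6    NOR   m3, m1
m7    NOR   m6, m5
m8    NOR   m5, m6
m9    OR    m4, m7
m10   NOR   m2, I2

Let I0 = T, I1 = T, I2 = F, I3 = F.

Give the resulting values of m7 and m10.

m1 = I0 NOR I1 = T NOR T = F
m2 = I3 NOR m1 = F NOR F = T
m3 = I2 OR m2 = F OR T = T
m4 = m2 NOR I1 = T NOR T = F
m5 = m4 NOR m2 = F NOR T = F
m6 = m3 NOR m1 = T NOR F = F
m7 = m6 NOR m5 = F NOR F = T
m10 = m2 NOR I2 = T NOR F = F

m7 = T  m10 = F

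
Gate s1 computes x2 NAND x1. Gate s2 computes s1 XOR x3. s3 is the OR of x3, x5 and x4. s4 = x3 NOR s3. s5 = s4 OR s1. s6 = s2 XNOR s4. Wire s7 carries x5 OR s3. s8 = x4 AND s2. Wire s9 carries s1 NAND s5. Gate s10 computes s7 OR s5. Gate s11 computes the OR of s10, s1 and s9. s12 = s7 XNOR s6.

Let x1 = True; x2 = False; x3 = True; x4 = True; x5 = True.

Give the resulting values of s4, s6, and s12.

s4 = False, s6 = True, s12 = True

s1 = x2 NAND x1 = False NAND True = True
s2 = s1 XOR x3 = True XOR True = False
s3 = x3 OR x5 OR x4 = True OR True OR True = True
s4 = x3 NOR s3 = True NOR True = False
s6 = s2 XNOR s4 = False XNOR False = True
s7 = x5 OR s3 = True OR True = True
s12 = s7 XNOR s6 = True XNOR True = True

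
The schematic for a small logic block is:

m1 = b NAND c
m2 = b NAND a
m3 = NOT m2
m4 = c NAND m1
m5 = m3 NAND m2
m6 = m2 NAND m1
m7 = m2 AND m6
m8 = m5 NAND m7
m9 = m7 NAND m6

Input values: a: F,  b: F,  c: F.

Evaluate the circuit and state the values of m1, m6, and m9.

m1 = T; m6 = F; m9 = T

m1 = b NAND c = F NAND F = T
m2 = b NAND a = F NAND F = T
m6 = m2 NAND m1 = T NAND T = F
m7 = m2 AND m6 = T AND F = F
m9 = m7 NAND m6 = F NAND F = T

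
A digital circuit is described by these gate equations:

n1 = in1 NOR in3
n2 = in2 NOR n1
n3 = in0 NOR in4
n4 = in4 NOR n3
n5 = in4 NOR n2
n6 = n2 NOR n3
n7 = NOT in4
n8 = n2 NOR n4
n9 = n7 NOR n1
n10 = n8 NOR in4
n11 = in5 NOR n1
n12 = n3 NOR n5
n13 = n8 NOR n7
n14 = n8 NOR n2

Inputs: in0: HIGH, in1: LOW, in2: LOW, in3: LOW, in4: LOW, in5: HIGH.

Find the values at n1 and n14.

n1 = HIGH, n14 = HIGH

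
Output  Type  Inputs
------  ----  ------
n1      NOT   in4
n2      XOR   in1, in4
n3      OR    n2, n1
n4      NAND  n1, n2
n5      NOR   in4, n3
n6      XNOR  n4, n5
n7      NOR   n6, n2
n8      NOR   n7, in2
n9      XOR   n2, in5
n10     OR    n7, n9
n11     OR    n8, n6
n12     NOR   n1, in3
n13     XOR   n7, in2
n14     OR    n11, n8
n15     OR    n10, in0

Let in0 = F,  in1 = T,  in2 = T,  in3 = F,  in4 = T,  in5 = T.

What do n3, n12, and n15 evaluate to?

n3 = F  n12 = T  n15 = T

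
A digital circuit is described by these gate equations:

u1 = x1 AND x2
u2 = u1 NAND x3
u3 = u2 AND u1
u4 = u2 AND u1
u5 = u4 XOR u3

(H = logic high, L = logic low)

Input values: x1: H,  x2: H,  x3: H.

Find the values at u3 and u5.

u1 = x1 AND x2 = H AND H = H
u2 = u1 NAND x3 = H NAND H = L
u3 = u2 AND u1 = L AND H = L
u4 = u2 AND u1 = L AND H = L
u5 = u4 XOR u3 = L XOR L = L

u3 = L, u5 = L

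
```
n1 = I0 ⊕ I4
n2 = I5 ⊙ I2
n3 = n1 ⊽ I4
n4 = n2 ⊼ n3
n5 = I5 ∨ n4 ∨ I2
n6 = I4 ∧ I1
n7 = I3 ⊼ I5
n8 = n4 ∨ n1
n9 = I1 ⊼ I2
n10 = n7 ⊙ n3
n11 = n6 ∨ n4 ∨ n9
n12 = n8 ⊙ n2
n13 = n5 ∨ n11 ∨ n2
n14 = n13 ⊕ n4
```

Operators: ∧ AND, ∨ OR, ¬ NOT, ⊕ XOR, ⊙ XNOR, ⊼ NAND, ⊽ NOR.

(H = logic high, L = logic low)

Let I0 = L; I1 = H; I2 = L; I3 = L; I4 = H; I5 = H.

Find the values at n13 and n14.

n1 = I0 XOR I4 = L XOR H = H
n2 = I5 XNOR I2 = H XNOR L = L
n3 = n1 NOR I4 = H NOR H = L
n4 = n2 NAND n3 = L NAND L = H
n5 = I5 OR n4 OR I2 = H OR H OR L = H
n6 = I4 AND I1 = H AND H = H
n9 = I1 NAND I2 = H NAND L = H
n11 = n6 OR n4 OR n9 = H OR H OR H = H
n13 = n5 OR n11 OR n2 = H OR H OR L = H
n14 = n13 XOR n4 = H XOR H = L

n13 = H, n14 = L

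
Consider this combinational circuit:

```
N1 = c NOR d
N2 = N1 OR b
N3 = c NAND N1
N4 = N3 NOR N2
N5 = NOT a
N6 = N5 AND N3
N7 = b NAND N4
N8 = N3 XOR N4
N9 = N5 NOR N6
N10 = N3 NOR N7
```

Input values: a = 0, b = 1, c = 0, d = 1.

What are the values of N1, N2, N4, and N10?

N1 = 0, N2 = 1, N4 = 0, N10 = 0

N1 = c NOR d = 0 NOR 1 = 0
N2 = N1 OR b = 0 OR 1 = 1
N3 = c NAND N1 = 0 NAND 0 = 1
N4 = N3 NOR N2 = 1 NOR 1 = 0
N7 = b NAND N4 = 1 NAND 0 = 1
N10 = N3 NOR N7 = 1 NOR 1 = 0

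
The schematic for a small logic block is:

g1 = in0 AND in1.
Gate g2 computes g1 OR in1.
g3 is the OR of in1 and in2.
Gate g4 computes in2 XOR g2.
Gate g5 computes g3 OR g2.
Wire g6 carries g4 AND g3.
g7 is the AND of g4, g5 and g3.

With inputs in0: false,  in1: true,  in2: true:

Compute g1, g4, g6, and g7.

g1 = in0 AND in1 = false AND true = false
g2 = g1 OR in1 = false OR true = true
g3 = in1 OR in2 = true OR true = true
g4 = in2 XOR g2 = true XOR true = false
g5 = g3 OR g2 = true OR true = true
g6 = g4 AND g3 = false AND true = false
g7 = g4 AND g5 AND g3 = false AND true AND true = false

g1 = false, g4 = false, g6 = false, g7 = false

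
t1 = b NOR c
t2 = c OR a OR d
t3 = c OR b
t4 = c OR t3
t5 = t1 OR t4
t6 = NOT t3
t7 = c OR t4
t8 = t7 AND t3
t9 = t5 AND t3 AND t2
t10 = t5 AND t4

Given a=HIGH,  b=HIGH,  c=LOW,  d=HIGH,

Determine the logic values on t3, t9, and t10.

t1 = b NOR c = HIGH NOR LOW = LOW
t2 = c OR a OR d = LOW OR HIGH OR HIGH = HIGH
t3 = c OR b = LOW OR HIGH = HIGH
t4 = c OR t3 = LOW OR HIGH = HIGH
t5 = t1 OR t4 = LOW OR HIGH = HIGH
t9 = t5 AND t3 AND t2 = HIGH AND HIGH AND HIGH = HIGH
t10 = t5 AND t4 = HIGH AND HIGH = HIGH

t3 = HIGH  t9 = HIGH  t10 = HIGH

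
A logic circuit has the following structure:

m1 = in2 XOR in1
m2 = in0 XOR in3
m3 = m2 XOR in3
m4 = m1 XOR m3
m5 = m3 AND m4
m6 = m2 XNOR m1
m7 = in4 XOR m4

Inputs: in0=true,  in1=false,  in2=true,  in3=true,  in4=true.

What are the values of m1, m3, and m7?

m1 = true, m3 = true, m7 = true

m1 = in2 XOR in1 = true XOR false = true
m2 = in0 XOR in3 = true XOR true = false
m3 = m2 XOR in3 = false XOR true = true
m4 = m1 XOR m3 = true XOR true = false
m7 = in4 XOR m4 = true XOR false = true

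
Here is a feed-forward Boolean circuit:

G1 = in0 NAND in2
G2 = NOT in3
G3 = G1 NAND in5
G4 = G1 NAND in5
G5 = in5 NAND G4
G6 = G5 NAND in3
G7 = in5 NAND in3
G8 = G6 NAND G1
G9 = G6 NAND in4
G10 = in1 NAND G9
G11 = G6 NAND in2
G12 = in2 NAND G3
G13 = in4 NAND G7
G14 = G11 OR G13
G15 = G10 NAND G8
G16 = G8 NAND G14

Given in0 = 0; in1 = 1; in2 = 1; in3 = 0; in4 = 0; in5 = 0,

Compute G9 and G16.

G1 = in0 NAND in2 = 0 NAND 1 = 1
G4 = G1 NAND in5 = 1 NAND 0 = 1
G5 = in5 NAND G4 = 0 NAND 1 = 1
G6 = G5 NAND in3 = 1 NAND 0 = 1
G7 = in5 NAND in3 = 0 NAND 0 = 1
G8 = G6 NAND G1 = 1 NAND 1 = 0
G9 = G6 NAND in4 = 1 NAND 0 = 1
G11 = G6 NAND in2 = 1 NAND 1 = 0
G13 = in4 NAND G7 = 0 NAND 1 = 1
G14 = G11 OR G13 = 0 OR 1 = 1
G16 = G8 NAND G14 = 0 NAND 1 = 1

G9 = 1; G16 = 1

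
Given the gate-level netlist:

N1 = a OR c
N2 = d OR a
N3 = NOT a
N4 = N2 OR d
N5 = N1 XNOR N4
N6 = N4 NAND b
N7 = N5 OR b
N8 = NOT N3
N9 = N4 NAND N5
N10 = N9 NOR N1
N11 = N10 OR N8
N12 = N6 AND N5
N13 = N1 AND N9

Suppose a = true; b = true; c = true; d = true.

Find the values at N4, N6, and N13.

N4 = true, N6 = false, N13 = false

N1 = a OR c = true OR true = true
N2 = d OR a = true OR true = true
N4 = N2 OR d = true OR true = true
N5 = N1 XNOR N4 = true XNOR true = true
N6 = N4 NAND b = true NAND true = false
N9 = N4 NAND N5 = true NAND true = false
N13 = N1 AND N9 = true AND false = false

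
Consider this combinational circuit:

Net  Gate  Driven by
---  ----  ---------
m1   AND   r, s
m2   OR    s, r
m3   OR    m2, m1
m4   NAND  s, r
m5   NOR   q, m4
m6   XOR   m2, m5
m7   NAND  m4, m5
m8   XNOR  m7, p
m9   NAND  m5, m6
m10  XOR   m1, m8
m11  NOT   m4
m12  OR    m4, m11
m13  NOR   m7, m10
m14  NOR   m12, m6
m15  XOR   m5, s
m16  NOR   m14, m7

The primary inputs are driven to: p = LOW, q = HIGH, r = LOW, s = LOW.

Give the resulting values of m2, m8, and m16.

m2 = s OR r = LOW OR LOW = LOW
m4 = s NAND r = LOW NAND LOW = HIGH
m5 = q NOR m4 = HIGH NOR HIGH = LOW
m6 = m2 XOR m5 = LOW XOR LOW = LOW
m7 = m4 NAND m5 = HIGH NAND LOW = HIGH
m8 = m7 XNOR p = HIGH XNOR LOW = LOW
m11 = NOT m4 = NOT HIGH = LOW
m12 = m4 OR m11 = HIGH OR LOW = HIGH
m14 = m12 NOR m6 = HIGH NOR LOW = LOW
m16 = m14 NOR m7 = LOW NOR HIGH = LOW

m2 = LOW, m8 = LOW, m16 = LOW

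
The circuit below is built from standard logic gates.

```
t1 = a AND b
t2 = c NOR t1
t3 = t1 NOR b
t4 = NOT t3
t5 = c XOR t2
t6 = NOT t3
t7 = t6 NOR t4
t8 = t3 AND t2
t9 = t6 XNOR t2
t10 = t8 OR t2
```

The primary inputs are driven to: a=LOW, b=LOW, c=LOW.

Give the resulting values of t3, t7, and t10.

t1 = a AND b = LOW AND LOW = LOW
t2 = c NOR t1 = LOW NOR LOW = HIGH
t3 = t1 NOR b = LOW NOR LOW = HIGH
t4 = NOT t3 = NOT HIGH = LOW
t6 = NOT t3 = NOT HIGH = LOW
t7 = t6 NOR t4 = LOW NOR LOW = HIGH
t8 = t3 AND t2 = HIGH AND HIGH = HIGH
t10 = t8 OR t2 = HIGH OR HIGH = HIGH

t3 = HIGH; t7 = HIGH; t10 = HIGH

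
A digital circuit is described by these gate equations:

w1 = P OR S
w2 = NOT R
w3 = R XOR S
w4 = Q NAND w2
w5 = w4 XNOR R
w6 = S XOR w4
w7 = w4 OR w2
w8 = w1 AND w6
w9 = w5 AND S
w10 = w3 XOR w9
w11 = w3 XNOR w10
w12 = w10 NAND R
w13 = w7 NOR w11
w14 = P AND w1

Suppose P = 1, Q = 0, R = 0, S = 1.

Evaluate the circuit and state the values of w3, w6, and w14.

w3 = 1  w6 = 0  w14 = 1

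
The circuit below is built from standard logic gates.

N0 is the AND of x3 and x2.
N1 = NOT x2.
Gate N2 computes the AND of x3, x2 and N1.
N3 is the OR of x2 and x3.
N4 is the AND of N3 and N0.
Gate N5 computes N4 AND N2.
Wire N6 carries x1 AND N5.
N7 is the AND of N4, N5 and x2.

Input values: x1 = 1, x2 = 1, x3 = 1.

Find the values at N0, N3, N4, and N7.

N0 = x3 AND x2 = 1 AND 1 = 1
N1 = NOT x2 = NOT 1 = 0
N2 = x3 AND x2 AND N1 = 1 AND 1 AND 0 = 0
N3 = x2 OR x3 = 1 OR 1 = 1
N4 = N3 AND N0 = 1 AND 1 = 1
N5 = N4 AND N2 = 1 AND 0 = 0
N7 = N4 AND N5 AND x2 = 1 AND 0 AND 1 = 0

N0 = 1  N3 = 1  N4 = 1  N7 = 0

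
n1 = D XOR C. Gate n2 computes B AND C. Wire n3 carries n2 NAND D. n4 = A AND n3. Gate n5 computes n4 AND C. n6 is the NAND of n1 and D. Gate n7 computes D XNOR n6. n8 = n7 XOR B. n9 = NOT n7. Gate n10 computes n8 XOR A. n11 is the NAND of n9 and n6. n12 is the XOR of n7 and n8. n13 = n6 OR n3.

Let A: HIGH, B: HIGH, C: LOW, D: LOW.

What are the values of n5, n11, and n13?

n5 = LOW; n11 = LOW; n13 = HIGH

n1 = D XOR C = LOW XOR LOW = LOW
n2 = B AND C = HIGH AND LOW = LOW
n3 = n2 NAND D = LOW NAND LOW = HIGH
n4 = A AND n3 = HIGH AND HIGH = HIGH
n5 = n4 AND C = HIGH AND LOW = LOW
n6 = n1 NAND D = LOW NAND LOW = HIGH
n7 = D XNOR n6 = LOW XNOR HIGH = LOW
n9 = NOT n7 = NOT LOW = HIGH
n11 = n9 NAND n6 = HIGH NAND HIGH = LOW
n13 = n6 OR n3 = HIGH OR HIGH = HIGH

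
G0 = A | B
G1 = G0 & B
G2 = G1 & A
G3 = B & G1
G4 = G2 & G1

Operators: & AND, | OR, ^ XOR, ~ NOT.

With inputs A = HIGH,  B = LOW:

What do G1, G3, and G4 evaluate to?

G1 = LOW  G3 = LOW  G4 = LOW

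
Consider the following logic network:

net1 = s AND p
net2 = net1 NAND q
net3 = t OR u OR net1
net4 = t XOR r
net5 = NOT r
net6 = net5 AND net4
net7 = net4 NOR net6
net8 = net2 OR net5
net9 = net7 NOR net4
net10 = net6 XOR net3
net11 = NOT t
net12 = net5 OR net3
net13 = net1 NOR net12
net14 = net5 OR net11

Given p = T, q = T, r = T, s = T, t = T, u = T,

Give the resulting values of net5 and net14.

net5 = NOT r = NOT T = F
net11 = NOT t = NOT T = F
net14 = net5 OR net11 = F OR F = F

net5 = F, net14 = F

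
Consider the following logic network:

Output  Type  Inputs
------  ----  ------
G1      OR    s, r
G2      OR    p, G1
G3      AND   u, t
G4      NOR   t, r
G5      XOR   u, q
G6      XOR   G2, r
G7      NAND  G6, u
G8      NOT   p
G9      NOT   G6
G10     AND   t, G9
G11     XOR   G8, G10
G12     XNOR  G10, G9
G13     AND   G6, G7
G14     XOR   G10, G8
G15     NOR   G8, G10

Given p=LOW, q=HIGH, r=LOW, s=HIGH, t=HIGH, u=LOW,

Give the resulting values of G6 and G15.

G6 = HIGH  G15 = LOW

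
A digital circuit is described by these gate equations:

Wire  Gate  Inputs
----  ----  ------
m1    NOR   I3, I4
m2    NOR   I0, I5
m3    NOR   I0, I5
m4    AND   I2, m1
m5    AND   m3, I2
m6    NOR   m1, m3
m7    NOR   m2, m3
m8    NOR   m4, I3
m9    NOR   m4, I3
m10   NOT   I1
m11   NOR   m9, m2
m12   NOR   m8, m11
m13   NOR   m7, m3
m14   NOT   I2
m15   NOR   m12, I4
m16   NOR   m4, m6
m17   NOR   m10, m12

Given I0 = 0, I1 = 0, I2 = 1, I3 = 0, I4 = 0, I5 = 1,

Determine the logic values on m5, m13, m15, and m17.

m5 = 0, m13 = 0, m15 = 1, m17 = 0

m1 = I3 NOR I4 = 0 NOR 0 = 1
m2 = I0 NOR I5 = 0 NOR 1 = 0
m3 = I0 NOR I5 = 0 NOR 1 = 0
m4 = I2 AND m1 = 1 AND 1 = 1
m5 = m3 AND I2 = 0 AND 1 = 0
m7 = m2 NOR m3 = 0 NOR 0 = 1
m8 = m4 NOR I3 = 1 NOR 0 = 0
m9 = m4 NOR I3 = 1 NOR 0 = 0
m10 = NOT I1 = NOT 0 = 1
m11 = m9 NOR m2 = 0 NOR 0 = 1
m12 = m8 NOR m11 = 0 NOR 1 = 0
m13 = m7 NOR m3 = 1 NOR 0 = 0
m15 = m12 NOR I4 = 0 NOR 0 = 1
m17 = m10 NOR m12 = 1 NOR 0 = 0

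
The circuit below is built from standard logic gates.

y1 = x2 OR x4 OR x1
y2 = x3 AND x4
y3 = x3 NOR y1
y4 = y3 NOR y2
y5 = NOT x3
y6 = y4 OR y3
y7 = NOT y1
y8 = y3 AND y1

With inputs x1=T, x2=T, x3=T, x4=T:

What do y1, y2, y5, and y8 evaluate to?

y1 = T  y2 = T  y5 = F  y8 = F

y1 = x2 OR x4 OR x1 = T OR T OR T = T
y2 = x3 AND x4 = T AND T = T
y3 = x3 NOR y1 = T NOR T = F
y5 = NOT x3 = NOT T = F
y8 = y3 AND y1 = F AND T = F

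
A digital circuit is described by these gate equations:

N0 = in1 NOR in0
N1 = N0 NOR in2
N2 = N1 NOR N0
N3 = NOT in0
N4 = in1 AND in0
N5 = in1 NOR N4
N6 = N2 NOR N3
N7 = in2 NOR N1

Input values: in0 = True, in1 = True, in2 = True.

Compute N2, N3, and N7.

N0 = in1 NOR in0 = True NOR True = False
N1 = N0 NOR in2 = False NOR True = False
N2 = N1 NOR N0 = False NOR False = True
N3 = NOT in0 = NOT True = False
N7 = in2 NOR N1 = True NOR False = False

N2 = True, N3 = False, N7 = False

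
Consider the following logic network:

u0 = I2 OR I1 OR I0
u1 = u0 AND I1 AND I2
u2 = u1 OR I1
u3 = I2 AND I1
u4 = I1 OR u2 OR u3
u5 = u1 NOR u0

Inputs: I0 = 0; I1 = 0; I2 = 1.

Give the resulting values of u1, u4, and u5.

u1 = 0, u4 = 0, u5 = 0

u0 = I2 OR I1 OR I0 = 1 OR 0 OR 0 = 1
u1 = u0 AND I1 AND I2 = 1 AND 0 AND 1 = 0
u2 = u1 OR I1 = 0 OR 0 = 0
u3 = I2 AND I1 = 1 AND 0 = 0
u4 = I1 OR u2 OR u3 = 0 OR 0 OR 0 = 0
u5 = u1 NOR u0 = 0 NOR 1 = 0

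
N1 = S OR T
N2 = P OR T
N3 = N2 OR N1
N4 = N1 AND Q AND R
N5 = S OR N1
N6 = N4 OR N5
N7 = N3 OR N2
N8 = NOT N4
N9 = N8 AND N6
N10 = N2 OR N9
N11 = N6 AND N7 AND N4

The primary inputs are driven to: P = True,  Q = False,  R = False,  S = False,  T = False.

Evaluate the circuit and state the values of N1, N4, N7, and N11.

N1 = S OR T = False OR False = False
N2 = P OR T = True OR False = True
N3 = N2 OR N1 = True OR False = True
N4 = N1 AND Q AND R = False AND False AND False = False
N5 = S OR N1 = False OR False = False
N6 = N4 OR N5 = False OR False = False
N7 = N3 OR N2 = True OR True = True
N11 = N6 AND N7 AND N4 = False AND True AND False = False

N1 = False  N4 = False  N7 = True  N11 = False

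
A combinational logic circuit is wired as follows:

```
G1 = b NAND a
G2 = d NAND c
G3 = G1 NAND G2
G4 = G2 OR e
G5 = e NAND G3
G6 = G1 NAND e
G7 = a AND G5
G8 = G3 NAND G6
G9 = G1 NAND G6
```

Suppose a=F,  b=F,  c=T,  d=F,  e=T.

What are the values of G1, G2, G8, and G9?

G1 = b NAND a = F NAND F = T
G2 = d NAND c = F NAND T = T
G3 = G1 NAND G2 = T NAND T = F
G6 = G1 NAND e = T NAND T = F
G8 = G3 NAND G6 = F NAND F = T
G9 = G1 NAND G6 = T NAND F = T

G1 = T  G2 = T  G8 = T  G9 = T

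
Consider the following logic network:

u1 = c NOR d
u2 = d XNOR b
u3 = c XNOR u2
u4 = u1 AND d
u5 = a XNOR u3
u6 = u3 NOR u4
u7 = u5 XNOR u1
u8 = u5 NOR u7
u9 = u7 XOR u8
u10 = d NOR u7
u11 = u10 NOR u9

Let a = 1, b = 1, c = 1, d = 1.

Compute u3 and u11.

u3 = 1  u11 = 1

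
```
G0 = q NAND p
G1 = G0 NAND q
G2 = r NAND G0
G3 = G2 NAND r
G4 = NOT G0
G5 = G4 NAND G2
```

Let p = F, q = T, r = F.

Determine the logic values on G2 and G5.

G2 = T, G5 = T

G0 = q NAND p = T NAND F = T
G2 = r NAND G0 = F NAND T = T
G4 = NOT G0 = NOT T = F
G5 = G4 NAND G2 = F NAND T = T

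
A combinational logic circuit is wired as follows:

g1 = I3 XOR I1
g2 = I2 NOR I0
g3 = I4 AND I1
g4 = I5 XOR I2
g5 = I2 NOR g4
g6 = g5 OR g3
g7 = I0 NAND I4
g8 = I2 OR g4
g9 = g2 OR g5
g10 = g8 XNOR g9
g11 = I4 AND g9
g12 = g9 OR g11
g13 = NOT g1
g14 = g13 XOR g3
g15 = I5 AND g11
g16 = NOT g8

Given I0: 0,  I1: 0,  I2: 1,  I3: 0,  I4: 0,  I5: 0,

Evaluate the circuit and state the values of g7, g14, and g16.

g1 = I3 XOR I1 = 0 XOR 0 = 0
g3 = I4 AND I1 = 0 AND 0 = 0
g4 = I5 XOR I2 = 0 XOR 1 = 1
g7 = I0 NAND I4 = 0 NAND 0 = 1
g8 = I2 OR g4 = 1 OR 1 = 1
g13 = NOT g1 = NOT 0 = 1
g14 = g13 XOR g3 = 1 XOR 0 = 1
g16 = NOT g8 = NOT 1 = 0

g7 = 1  g14 = 1  g16 = 0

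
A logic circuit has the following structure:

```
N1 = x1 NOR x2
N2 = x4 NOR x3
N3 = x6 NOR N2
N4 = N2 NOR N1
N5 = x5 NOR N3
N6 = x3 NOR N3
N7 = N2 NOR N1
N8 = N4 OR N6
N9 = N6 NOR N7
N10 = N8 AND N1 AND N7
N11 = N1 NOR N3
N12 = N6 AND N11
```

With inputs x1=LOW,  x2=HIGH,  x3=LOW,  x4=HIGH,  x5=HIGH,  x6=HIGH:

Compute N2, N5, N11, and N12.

N2 = LOW; N5 = LOW; N11 = HIGH; N12 = HIGH

N1 = x1 NOR x2 = LOW NOR HIGH = LOW
N2 = x4 NOR x3 = HIGH NOR LOW = LOW
N3 = x6 NOR N2 = HIGH NOR LOW = LOW
N5 = x5 NOR N3 = HIGH NOR LOW = LOW
N6 = x3 NOR N3 = LOW NOR LOW = HIGH
N11 = N1 NOR N3 = LOW NOR LOW = HIGH
N12 = N6 AND N11 = HIGH AND HIGH = HIGH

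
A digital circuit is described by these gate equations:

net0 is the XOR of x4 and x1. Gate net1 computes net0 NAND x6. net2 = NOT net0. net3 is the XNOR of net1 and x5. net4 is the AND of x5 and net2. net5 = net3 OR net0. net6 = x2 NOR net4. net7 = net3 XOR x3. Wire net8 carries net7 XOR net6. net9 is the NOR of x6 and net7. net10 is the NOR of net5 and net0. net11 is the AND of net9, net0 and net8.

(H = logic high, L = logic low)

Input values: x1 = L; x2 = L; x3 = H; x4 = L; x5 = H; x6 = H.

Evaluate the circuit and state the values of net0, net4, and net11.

net0 = L, net4 = H, net11 = L

net0 = x4 XOR x1 = L XOR L = L
net1 = net0 NAND x6 = L NAND H = H
net2 = NOT net0 = NOT L = H
net3 = net1 XNOR x5 = H XNOR H = H
net4 = x5 AND net2 = H AND H = H
net6 = x2 NOR net4 = L NOR H = L
net7 = net3 XOR x3 = H XOR H = L
net8 = net7 XOR net6 = L XOR L = L
net9 = x6 NOR net7 = H NOR L = L
net11 = net9 AND net0 AND net8 = L AND L AND L = L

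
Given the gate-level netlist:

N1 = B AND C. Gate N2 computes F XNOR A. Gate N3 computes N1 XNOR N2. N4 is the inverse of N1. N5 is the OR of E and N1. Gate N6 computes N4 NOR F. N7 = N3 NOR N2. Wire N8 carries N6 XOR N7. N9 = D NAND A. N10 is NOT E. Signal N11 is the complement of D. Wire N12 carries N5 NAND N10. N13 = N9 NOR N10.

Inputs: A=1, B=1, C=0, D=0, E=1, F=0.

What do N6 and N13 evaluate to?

N6 = 0  N13 = 0

N1 = B AND C = 1 AND 0 = 0
N4 = NOT N1 = NOT 0 = 1
N6 = N4 NOR F = 1 NOR 0 = 0
N9 = D NAND A = 0 NAND 1 = 1
N10 = NOT E = NOT 1 = 0
N13 = N9 NOR N10 = 1 NOR 0 = 0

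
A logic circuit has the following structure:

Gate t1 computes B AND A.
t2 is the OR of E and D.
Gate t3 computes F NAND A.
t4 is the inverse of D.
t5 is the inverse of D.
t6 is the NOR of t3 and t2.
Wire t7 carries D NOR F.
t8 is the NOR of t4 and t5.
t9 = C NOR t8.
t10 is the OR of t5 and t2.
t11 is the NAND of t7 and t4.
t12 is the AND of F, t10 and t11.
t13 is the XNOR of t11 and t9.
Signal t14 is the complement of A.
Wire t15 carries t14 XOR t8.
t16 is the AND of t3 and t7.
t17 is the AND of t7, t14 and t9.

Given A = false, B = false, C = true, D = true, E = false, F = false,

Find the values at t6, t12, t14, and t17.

t6 = false, t12 = false, t14 = true, t17 = false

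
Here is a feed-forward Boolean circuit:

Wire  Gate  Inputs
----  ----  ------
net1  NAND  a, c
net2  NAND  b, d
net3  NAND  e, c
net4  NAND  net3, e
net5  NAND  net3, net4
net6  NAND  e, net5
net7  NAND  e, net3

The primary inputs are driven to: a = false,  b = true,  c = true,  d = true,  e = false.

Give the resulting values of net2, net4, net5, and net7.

net2 = false; net4 = true; net5 = false; net7 = true

net2 = b NAND d = true NAND true = false
net3 = e NAND c = false NAND true = true
net4 = net3 NAND e = true NAND false = true
net5 = net3 NAND net4 = true NAND true = false
net7 = e NAND net3 = false NAND true = true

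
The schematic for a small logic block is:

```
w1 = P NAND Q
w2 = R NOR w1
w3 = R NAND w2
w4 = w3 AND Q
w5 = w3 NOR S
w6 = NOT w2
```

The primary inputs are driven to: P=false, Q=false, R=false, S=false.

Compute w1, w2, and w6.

w1 = true  w2 = false  w6 = true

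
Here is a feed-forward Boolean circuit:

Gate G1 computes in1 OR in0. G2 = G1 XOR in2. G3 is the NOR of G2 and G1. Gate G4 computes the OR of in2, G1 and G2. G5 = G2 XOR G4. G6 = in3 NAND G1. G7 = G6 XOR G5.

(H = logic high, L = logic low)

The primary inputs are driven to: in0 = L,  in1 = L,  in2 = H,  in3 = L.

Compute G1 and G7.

G1 = in1 OR in0 = L OR L = L
G2 = G1 XOR in2 = L XOR H = H
G4 = in2 OR G1 OR G2 = H OR L OR H = H
G5 = G2 XOR G4 = H XOR H = L
G6 = in3 NAND G1 = L NAND L = H
G7 = G6 XOR G5 = H XOR L = H

G1 = L  G7 = H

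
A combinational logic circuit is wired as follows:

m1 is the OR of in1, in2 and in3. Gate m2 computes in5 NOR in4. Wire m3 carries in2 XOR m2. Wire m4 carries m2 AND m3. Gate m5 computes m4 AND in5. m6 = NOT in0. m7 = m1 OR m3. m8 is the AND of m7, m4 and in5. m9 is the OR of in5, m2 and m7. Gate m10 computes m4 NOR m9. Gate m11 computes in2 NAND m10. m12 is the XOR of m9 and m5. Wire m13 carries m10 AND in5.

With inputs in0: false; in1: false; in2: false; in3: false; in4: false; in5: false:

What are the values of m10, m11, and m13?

m10 = false  m11 = true  m13 = false

m1 = in1 OR in2 OR in3 = false OR false OR false = false
m2 = in5 NOR in4 = false NOR false = true
m3 = in2 XOR m2 = false XOR true = true
m4 = m2 AND m3 = true AND true = true
m7 = m1 OR m3 = false OR true = true
m9 = in5 OR m2 OR m7 = false OR true OR true = true
m10 = m4 NOR m9 = true NOR true = false
m11 = in2 NAND m10 = false NAND false = true
m13 = m10 AND in5 = false AND false = false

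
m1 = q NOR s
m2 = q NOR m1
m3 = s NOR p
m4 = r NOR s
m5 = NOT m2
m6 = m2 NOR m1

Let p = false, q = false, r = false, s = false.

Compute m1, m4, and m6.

m1 = q NOR s = false NOR false = true
m2 = q NOR m1 = false NOR true = false
m4 = r NOR s = false NOR false = true
m6 = m2 NOR m1 = false NOR true = false

m1 = true, m4 = true, m6 = false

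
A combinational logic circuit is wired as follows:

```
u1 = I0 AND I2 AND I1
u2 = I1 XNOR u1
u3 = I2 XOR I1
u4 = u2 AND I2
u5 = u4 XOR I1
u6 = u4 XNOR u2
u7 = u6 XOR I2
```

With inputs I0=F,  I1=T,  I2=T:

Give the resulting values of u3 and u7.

u1 = I0 AND I2 AND I1 = F AND T AND T = F
u2 = I1 XNOR u1 = T XNOR F = F
u3 = I2 XOR I1 = T XOR T = F
u4 = u2 AND I2 = F AND T = F
u6 = u4 XNOR u2 = F XNOR F = T
u7 = u6 XOR I2 = T XOR T = F

u3 = F, u7 = F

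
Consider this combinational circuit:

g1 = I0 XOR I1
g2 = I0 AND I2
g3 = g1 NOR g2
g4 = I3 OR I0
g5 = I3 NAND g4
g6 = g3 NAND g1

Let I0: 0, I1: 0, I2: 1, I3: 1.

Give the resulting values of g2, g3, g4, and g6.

g1 = I0 XOR I1 = 0 XOR 0 = 0
g2 = I0 AND I2 = 0 AND 1 = 0
g3 = g1 NOR g2 = 0 NOR 0 = 1
g4 = I3 OR I0 = 1 OR 0 = 1
g6 = g3 NAND g1 = 1 NAND 0 = 1

g2 = 0; g3 = 1; g4 = 1; g6 = 1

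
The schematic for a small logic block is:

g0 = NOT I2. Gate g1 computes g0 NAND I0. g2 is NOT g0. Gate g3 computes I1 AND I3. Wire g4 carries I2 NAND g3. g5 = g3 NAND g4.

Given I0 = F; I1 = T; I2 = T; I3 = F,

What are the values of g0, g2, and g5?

g0 = F, g2 = T, g5 = T

g0 = NOT I2 = NOT T = F
g2 = NOT g0 = NOT F = T
g3 = I1 AND I3 = T AND F = F
g4 = I2 NAND g3 = T NAND F = T
g5 = g3 NAND g4 = F NAND T = T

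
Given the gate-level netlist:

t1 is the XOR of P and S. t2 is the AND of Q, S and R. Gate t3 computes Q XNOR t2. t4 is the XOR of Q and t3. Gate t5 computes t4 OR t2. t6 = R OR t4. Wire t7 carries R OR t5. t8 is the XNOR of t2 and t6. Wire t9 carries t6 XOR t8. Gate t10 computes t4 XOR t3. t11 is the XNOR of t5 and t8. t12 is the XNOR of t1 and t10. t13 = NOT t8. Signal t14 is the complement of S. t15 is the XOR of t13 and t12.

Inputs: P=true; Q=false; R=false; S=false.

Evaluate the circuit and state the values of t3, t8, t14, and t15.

t3 = true, t8 = false, t14 = true, t15 = true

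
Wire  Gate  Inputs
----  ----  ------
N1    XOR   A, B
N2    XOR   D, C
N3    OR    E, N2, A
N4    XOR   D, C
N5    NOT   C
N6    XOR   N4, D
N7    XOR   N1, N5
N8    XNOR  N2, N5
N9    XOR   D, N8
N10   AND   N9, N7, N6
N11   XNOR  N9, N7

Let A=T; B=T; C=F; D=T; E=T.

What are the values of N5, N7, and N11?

N5 = T, N7 = T, N11 = F

N1 = A XOR B = T XOR T = F
N2 = D XOR C = T XOR F = T
N5 = NOT C = NOT F = T
N7 = N1 XOR N5 = F XOR T = T
N8 = N2 XNOR N5 = T XNOR T = T
N9 = D XOR N8 = T XOR T = F
N11 = N9 XNOR N7 = F XNOR T = F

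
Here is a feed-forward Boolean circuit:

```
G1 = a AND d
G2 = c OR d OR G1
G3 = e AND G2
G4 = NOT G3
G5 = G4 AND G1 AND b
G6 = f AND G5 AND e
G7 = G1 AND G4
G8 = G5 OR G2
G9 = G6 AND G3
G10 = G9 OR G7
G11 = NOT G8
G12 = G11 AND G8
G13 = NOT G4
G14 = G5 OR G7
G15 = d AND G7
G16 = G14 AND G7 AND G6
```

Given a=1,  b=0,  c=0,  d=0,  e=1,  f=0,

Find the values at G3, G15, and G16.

G3 = 0; G15 = 0; G16 = 0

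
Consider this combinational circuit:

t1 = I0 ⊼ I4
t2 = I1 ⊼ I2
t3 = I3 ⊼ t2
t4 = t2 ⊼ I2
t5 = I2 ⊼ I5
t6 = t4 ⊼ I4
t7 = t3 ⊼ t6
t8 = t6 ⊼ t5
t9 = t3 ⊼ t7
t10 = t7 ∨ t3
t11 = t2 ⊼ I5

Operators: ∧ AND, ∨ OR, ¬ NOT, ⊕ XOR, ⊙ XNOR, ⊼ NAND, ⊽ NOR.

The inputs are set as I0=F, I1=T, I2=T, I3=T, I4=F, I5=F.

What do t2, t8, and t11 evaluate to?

t2 = I1 NAND I2 = T NAND T = F
t4 = t2 NAND I2 = F NAND T = T
t5 = I2 NAND I5 = T NAND F = T
t6 = t4 NAND I4 = T NAND F = T
t8 = t6 NAND t5 = T NAND T = F
t11 = t2 NAND I5 = F NAND F = T

t2 = F  t8 = F  t11 = T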